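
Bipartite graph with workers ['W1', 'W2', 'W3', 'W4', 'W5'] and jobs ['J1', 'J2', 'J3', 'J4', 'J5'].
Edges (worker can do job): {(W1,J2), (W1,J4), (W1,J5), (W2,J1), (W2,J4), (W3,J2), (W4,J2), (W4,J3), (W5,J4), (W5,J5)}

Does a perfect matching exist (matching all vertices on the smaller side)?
Yes, perfect matching exists (size 5)

Perfect matching: {(W1,J5), (W2,J1), (W3,J2), (W4,J3), (W5,J4)}
All 5 vertices on the smaller side are matched.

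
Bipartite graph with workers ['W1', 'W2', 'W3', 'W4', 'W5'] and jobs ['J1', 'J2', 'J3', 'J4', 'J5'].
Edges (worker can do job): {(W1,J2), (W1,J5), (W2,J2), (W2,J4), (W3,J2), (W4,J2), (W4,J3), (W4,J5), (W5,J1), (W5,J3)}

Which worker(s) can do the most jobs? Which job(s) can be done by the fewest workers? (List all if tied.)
Most versatile: W4 (3 jobs); Least covered: J1, J4 (1 workers)

Worker degrees (jobs they can do): W1:2, W2:2, W3:1, W4:3, W5:2
Job degrees (workers who can do it): J1:1, J2:4, J3:2, J4:1, J5:2

Maximum worker degree is 3, achieved by: W4
Minimum job degree is 1, achieved by: J1, J4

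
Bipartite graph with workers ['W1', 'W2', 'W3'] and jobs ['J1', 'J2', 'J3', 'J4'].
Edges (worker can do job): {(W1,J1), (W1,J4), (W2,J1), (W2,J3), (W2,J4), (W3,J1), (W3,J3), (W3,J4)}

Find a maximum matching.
Matching: {(W1,J1), (W2,J4), (W3,J3)}

Maximum matching (size 3):
  W1 → J1
  W2 → J4
  W3 → J3

Each worker is assigned to at most one job, and each job to at most one worker.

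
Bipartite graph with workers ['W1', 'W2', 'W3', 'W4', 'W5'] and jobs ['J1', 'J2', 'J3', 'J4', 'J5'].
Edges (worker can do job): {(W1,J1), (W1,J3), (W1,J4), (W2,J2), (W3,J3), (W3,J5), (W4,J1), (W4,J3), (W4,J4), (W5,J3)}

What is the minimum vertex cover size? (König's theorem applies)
Minimum vertex cover size = 5

By König's theorem: in bipartite graphs,
min vertex cover = max matching = 5

Maximum matching has size 5, so minimum vertex cover also has size 5.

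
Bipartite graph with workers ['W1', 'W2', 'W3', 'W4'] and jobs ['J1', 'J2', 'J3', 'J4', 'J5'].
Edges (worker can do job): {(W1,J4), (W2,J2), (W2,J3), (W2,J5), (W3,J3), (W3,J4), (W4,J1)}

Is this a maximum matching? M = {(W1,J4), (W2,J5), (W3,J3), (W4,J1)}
Yes, size 4 is maximum

Proposed matching has size 4.
Maximum matching size for this graph: 4.

This is a maximum matching.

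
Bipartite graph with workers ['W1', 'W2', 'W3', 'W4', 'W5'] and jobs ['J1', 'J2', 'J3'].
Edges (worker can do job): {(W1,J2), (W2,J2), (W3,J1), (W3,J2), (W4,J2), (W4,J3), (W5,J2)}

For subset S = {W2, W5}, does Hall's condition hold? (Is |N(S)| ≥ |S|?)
No: |N(S)| = 1, |S| = 2

Subset S = {W2, W5}
Neighbors N(S) = {J2}

|N(S)| = 1, |S| = 2
Hall's condition: |N(S)| ≥ |S| is NOT satisfied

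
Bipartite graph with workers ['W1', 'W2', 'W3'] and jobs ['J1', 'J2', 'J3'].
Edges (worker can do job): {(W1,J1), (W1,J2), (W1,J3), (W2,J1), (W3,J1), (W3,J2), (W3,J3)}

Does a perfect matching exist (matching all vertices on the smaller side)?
Yes, perfect matching exists (size 3)

Perfect matching: {(W1,J3), (W2,J1), (W3,J2)}
All 3 vertices on the smaller side are matched.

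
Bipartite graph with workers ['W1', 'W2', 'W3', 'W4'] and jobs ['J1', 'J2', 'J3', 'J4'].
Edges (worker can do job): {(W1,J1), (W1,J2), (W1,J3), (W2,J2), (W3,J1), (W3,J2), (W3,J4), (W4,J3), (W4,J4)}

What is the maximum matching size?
Maximum matching size = 4

Maximum matching: {(W1,J3), (W2,J2), (W3,J1), (W4,J4)}
Size: 4

This assigns 4 workers to 4 distinct jobs.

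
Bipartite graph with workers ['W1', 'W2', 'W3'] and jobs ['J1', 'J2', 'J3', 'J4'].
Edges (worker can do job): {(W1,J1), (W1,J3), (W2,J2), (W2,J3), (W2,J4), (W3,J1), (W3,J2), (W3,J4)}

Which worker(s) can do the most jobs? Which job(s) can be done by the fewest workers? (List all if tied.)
Most versatile: W2, W3 (3 jobs); Least covered: J1, J2, J3, J4 (2 workers)

Worker degrees (jobs they can do): W1:2, W2:3, W3:3
Job degrees (workers who can do it): J1:2, J2:2, J3:2, J4:2

Maximum worker degree is 3, achieved by: W2, W3
Minimum job degree is 2, achieved by: J1, J2, J3, J4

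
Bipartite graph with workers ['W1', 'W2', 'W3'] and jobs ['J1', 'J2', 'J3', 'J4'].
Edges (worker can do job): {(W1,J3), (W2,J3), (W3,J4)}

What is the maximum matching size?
Maximum matching size = 2

Maximum matching: {(W1,J3), (W3,J4)}
Size: 2

This assigns 2 workers to 2 distinct jobs.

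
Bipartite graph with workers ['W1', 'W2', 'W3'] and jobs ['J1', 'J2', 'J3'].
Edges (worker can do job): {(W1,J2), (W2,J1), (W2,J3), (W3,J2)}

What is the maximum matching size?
Maximum matching size = 2

Maximum matching: {(W2,J3), (W3,J2)}
Size: 2

This assigns 2 workers to 2 distinct jobs.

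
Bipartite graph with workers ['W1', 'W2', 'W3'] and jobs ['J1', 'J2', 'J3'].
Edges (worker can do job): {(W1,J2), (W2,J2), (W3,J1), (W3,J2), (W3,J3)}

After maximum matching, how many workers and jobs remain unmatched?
Unmatched: 1 workers, 1 jobs

Maximum matching size: 2
Workers: 3 total, 2 matched, 1 unmatched
Jobs: 3 total, 2 matched, 1 unmatched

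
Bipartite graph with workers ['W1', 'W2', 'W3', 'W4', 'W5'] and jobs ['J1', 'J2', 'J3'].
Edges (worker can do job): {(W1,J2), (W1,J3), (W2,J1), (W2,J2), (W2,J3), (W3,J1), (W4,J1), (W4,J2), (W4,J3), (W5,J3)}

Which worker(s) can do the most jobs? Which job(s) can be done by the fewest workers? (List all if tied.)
Most versatile: W2, W4 (3 jobs); Least covered: J1, J2 (3 workers)

Worker degrees (jobs they can do): W1:2, W2:3, W3:1, W4:3, W5:1
Job degrees (workers who can do it): J1:3, J2:3, J3:4

Maximum worker degree is 3, achieved by: W2, W4
Minimum job degree is 3, achieved by: J1, J2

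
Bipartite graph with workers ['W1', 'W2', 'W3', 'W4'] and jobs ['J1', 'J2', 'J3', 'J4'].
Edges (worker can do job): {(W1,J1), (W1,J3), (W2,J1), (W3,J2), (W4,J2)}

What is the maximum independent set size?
Maximum independent set = 5

By König's theorem:
- Min vertex cover = Max matching = 3
- Max independent set = Total vertices - Min vertex cover
- Max independent set = 8 - 3 = 5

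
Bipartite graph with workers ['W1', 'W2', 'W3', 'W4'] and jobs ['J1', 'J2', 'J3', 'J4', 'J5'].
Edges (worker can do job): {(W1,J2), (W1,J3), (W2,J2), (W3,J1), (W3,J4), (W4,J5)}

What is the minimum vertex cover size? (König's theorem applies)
Minimum vertex cover size = 4

By König's theorem: in bipartite graphs,
min vertex cover = max matching = 4

Maximum matching has size 4, so minimum vertex cover also has size 4.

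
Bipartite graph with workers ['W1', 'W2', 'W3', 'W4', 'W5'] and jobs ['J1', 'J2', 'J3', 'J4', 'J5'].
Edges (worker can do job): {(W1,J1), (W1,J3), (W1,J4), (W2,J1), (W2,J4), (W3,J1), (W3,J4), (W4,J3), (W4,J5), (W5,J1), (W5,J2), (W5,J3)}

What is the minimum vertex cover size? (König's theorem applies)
Minimum vertex cover size = 5

By König's theorem: in bipartite graphs,
min vertex cover = max matching = 5

Maximum matching has size 5, so minimum vertex cover also has size 5.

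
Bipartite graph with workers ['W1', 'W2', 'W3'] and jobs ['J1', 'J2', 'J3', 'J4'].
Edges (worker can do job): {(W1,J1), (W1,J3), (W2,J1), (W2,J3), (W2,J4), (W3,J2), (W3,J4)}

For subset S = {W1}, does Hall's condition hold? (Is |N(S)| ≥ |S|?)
Yes: |N(S)| = 2, |S| = 1

Subset S = {W1}
Neighbors N(S) = {J1, J3}

|N(S)| = 2, |S| = 1
Hall's condition: |N(S)| ≥ |S| is satisfied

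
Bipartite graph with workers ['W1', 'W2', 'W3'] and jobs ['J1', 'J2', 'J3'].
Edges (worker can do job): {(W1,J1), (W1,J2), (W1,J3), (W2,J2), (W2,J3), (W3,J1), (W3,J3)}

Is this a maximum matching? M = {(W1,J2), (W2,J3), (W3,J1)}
Yes, size 3 is maximum

Proposed matching has size 3.
Maximum matching size for this graph: 3.

This is a maximum matching.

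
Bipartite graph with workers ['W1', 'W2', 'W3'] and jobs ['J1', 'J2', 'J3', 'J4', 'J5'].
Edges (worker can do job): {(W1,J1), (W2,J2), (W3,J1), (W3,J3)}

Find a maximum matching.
Matching: {(W1,J1), (W2,J2), (W3,J3)}

Maximum matching (size 3):
  W1 → J1
  W2 → J2
  W3 → J3

Each worker is assigned to at most one job, and each job to at most one worker.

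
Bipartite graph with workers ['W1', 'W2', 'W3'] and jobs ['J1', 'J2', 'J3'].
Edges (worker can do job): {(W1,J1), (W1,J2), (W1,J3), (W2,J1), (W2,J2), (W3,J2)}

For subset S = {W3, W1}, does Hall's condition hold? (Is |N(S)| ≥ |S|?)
Yes: |N(S)| = 3, |S| = 2

Subset S = {W3, W1}
Neighbors N(S) = {J1, J2, J3}

|N(S)| = 3, |S| = 2
Hall's condition: |N(S)| ≥ |S| is satisfied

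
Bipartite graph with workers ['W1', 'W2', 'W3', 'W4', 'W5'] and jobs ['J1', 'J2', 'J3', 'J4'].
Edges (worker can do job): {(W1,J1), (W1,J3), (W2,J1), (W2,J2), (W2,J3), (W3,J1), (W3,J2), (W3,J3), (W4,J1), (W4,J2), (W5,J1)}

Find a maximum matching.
Matching: {(W1,J3), (W3,J1), (W4,J2)}

Maximum matching (size 3):
  W1 → J3
  W3 → J1
  W4 → J2

Each worker is assigned to at most one job, and each job to at most one worker.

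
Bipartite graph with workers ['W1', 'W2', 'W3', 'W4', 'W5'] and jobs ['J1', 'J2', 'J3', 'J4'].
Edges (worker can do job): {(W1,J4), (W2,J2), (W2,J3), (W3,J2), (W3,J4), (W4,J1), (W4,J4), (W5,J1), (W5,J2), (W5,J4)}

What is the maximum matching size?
Maximum matching size = 4

Maximum matching: {(W2,J3), (W3,J2), (W4,J4), (W5,J1)}
Size: 4

This assigns 4 workers to 4 distinct jobs.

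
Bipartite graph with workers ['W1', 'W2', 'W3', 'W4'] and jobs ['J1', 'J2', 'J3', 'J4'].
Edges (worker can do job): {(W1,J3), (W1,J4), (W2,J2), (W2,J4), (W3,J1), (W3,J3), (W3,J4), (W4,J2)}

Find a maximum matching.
Matching: {(W1,J3), (W2,J4), (W3,J1), (W4,J2)}

Maximum matching (size 4):
  W1 → J3
  W2 → J4
  W3 → J1
  W4 → J2

Each worker is assigned to at most one job, and each job to at most one worker.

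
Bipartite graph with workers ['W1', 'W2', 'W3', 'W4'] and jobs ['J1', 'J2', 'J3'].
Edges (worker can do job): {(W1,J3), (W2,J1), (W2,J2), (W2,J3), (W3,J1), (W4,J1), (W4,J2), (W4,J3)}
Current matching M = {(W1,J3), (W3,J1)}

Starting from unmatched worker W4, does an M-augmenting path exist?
Yes: W4 → J2

An M-augmenting path alternates non-matching / matching edges, starting and ending at unmatched vertices.
Path: W4 → J2
(J2 is unmatched in M, so the path is augmenting.)
Flipping edges along this path would increase |M| from 2 to 3.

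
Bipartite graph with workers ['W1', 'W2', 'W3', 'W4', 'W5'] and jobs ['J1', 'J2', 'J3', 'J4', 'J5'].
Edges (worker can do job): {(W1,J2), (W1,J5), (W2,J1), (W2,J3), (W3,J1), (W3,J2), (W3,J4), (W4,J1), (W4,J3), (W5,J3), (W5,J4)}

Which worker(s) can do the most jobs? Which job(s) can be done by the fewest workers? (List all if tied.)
Most versatile: W3 (3 jobs); Least covered: J5 (1 workers)

Worker degrees (jobs they can do): W1:2, W2:2, W3:3, W4:2, W5:2
Job degrees (workers who can do it): J1:3, J2:2, J3:3, J4:2, J5:1

Maximum worker degree is 3, achieved by: W3
Minimum job degree is 1, achieved by: J5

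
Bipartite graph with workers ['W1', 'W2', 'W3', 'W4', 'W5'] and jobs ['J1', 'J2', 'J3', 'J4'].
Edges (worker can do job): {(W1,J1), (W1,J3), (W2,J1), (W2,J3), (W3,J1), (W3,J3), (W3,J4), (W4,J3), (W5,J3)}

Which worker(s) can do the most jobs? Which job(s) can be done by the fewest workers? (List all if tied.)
Most versatile: W3 (3 jobs); Least covered: J2 (0 workers)

Worker degrees (jobs they can do): W1:2, W2:2, W3:3, W4:1, W5:1
Job degrees (workers who can do it): J1:3, J2:0, J3:5, J4:1

Maximum worker degree is 3, achieved by: W3
Minimum job degree is 0, achieved by: J2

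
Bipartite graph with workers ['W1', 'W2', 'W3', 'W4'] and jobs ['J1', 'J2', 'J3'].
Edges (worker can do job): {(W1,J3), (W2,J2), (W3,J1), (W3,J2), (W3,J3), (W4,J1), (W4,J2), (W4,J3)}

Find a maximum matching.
Matching: {(W1,J3), (W3,J2), (W4,J1)}

Maximum matching (size 3):
  W1 → J3
  W3 → J2
  W4 → J1

Each worker is assigned to at most one job, and each job to at most one worker.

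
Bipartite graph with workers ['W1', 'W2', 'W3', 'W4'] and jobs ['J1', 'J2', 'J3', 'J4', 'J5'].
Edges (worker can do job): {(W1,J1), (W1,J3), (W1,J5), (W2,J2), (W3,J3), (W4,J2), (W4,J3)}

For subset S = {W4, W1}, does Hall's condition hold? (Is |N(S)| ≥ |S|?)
Yes: |N(S)| = 4, |S| = 2

Subset S = {W4, W1}
Neighbors N(S) = {J1, J2, J3, J5}

|N(S)| = 4, |S| = 2
Hall's condition: |N(S)| ≥ |S| is satisfied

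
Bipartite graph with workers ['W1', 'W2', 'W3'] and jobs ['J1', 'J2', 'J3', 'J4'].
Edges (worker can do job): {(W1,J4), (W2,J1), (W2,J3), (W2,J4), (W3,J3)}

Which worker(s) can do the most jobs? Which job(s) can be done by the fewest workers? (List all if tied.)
Most versatile: W2 (3 jobs); Least covered: J2 (0 workers)

Worker degrees (jobs they can do): W1:1, W2:3, W3:1
Job degrees (workers who can do it): J1:1, J2:0, J3:2, J4:2

Maximum worker degree is 3, achieved by: W2
Minimum job degree is 0, achieved by: J2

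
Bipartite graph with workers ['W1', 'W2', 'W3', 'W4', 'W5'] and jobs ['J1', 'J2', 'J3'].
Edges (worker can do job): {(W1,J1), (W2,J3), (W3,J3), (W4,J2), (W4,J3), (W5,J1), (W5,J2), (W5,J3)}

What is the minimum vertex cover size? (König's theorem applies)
Minimum vertex cover size = 3

By König's theorem: in bipartite graphs,
min vertex cover = max matching = 3

Maximum matching has size 3, so minimum vertex cover also has size 3.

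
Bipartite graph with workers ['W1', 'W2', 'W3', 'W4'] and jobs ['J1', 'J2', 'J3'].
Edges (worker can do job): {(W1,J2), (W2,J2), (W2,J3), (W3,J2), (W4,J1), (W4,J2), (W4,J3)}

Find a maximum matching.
Matching: {(W2,J3), (W3,J2), (W4,J1)}

Maximum matching (size 3):
  W2 → J3
  W3 → J2
  W4 → J1

Each worker is assigned to at most one job, and each job to at most one worker.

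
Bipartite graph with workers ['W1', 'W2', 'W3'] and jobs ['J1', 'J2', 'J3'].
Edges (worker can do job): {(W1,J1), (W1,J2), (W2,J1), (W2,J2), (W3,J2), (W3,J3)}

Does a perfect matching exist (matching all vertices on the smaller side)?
Yes, perfect matching exists (size 3)

Perfect matching: {(W1,J2), (W2,J1), (W3,J3)}
All 3 vertices on the smaller side are matched.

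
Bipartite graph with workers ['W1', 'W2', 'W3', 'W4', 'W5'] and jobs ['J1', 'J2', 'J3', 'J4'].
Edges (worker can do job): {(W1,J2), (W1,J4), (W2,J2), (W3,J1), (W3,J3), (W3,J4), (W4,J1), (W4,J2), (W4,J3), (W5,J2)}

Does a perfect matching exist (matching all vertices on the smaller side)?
Yes, perfect matching exists (size 4)

Perfect matching: {(W1,J4), (W3,J1), (W4,J3), (W5,J2)}
All 4 vertices on the smaller side are matched.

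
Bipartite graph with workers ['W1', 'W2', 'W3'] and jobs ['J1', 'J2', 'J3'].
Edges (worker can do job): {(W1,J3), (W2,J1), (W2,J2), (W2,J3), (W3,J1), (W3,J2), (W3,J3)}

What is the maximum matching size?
Maximum matching size = 3

Maximum matching: {(W1,J3), (W2,J2), (W3,J1)}
Size: 3

This assigns 3 workers to 3 distinct jobs.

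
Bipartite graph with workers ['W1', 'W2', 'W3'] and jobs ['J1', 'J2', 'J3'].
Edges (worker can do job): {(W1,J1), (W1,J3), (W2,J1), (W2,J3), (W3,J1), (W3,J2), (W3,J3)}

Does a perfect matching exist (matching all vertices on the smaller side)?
Yes, perfect matching exists (size 3)

Perfect matching: {(W1,J1), (W2,J3), (W3,J2)}
All 3 vertices on the smaller side are matched.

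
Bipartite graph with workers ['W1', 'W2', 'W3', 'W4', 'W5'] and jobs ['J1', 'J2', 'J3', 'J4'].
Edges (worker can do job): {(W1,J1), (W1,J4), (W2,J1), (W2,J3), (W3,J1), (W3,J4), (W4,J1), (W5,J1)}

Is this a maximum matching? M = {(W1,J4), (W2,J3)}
No, size 2 is not maximum

Proposed matching has size 2.
Maximum matching size for this graph: 3.

This is NOT maximum - can be improved to size 3.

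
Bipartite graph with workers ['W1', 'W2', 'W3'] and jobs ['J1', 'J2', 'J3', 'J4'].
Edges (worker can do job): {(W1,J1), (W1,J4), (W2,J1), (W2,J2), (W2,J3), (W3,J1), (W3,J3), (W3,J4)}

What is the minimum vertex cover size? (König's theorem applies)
Minimum vertex cover size = 3

By König's theorem: in bipartite graphs,
min vertex cover = max matching = 3

Maximum matching has size 3, so minimum vertex cover also has size 3.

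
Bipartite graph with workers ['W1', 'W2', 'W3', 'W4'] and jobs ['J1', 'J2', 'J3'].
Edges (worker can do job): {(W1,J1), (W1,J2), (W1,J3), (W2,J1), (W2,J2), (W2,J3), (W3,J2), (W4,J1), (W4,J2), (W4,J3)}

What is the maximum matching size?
Maximum matching size = 3

Maximum matching: {(W1,J3), (W3,J2), (W4,J1)}
Size: 3

This assigns 3 workers to 3 distinct jobs.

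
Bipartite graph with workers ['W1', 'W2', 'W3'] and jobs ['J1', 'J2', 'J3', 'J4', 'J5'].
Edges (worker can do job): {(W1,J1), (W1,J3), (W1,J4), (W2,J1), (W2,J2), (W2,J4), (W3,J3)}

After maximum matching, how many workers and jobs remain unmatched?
Unmatched: 0 workers, 2 jobs

Maximum matching size: 3
Workers: 3 total, 3 matched, 0 unmatched
Jobs: 5 total, 3 matched, 2 unmatched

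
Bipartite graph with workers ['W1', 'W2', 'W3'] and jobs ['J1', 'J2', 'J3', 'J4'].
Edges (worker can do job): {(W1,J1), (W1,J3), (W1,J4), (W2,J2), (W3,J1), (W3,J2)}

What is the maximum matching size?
Maximum matching size = 3

Maximum matching: {(W1,J3), (W2,J2), (W3,J1)}
Size: 3

This assigns 3 workers to 3 distinct jobs.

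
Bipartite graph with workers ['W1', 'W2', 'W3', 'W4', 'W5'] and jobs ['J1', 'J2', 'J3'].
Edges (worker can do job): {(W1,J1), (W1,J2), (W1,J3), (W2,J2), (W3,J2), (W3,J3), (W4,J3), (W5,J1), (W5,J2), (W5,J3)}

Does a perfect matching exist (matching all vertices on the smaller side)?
Yes, perfect matching exists (size 3)

Perfect matching: {(W3,J2), (W4,J3), (W5,J1)}
All 3 vertices on the smaller side are matched.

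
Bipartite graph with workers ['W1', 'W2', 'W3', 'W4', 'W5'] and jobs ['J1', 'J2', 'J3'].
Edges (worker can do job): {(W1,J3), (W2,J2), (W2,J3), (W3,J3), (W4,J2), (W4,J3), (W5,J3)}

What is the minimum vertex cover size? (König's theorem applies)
Minimum vertex cover size = 2

By König's theorem: in bipartite graphs,
min vertex cover = max matching = 2

Maximum matching has size 2, so minimum vertex cover also has size 2.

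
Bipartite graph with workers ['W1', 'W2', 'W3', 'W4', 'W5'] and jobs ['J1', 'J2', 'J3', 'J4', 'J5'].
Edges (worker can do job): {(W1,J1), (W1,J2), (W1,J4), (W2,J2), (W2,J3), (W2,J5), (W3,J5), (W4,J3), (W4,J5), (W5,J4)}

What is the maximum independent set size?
Maximum independent set = 5

By König's theorem:
- Min vertex cover = Max matching = 5
- Max independent set = Total vertices - Min vertex cover
- Max independent set = 10 - 5 = 5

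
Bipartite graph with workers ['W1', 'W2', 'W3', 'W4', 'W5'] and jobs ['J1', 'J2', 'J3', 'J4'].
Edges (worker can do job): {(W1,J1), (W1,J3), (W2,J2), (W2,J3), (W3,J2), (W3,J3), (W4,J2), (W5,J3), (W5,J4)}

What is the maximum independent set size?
Maximum independent set = 5

By König's theorem:
- Min vertex cover = Max matching = 4
- Max independent set = Total vertices - Min vertex cover
- Max independent set = 9 - 4 = 5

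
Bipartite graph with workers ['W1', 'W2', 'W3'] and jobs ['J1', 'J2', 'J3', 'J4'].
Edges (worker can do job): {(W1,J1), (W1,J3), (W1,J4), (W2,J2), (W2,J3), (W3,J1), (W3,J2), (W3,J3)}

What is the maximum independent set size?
Maximum independent set = 4

By König's theorem:
- Min vertex cover = Max matching = 3
- Max independent set = Total vertices - Min vertex cover
- Max independent set = 7 - 3 = 4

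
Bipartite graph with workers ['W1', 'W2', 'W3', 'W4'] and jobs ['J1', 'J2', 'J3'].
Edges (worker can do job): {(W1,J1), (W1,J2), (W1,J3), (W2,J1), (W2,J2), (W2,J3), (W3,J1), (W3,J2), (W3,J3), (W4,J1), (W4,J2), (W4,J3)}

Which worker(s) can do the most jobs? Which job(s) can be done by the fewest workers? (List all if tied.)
Most versatile: W1, W2, W3, W4 (3 jobs); Least covered: J1, J2, J3 (4 workers)

Worker degrees (jobs they can do): W1:3, W2:3, W3:3, W4:3
Job degrees (workers who can do it): J1:4, J2:4, J3:4

Maximum worker degree is 3, achieved by: W1, W2, W3, W4
Minimum job degree is 4, achieved by: J1, J2, J3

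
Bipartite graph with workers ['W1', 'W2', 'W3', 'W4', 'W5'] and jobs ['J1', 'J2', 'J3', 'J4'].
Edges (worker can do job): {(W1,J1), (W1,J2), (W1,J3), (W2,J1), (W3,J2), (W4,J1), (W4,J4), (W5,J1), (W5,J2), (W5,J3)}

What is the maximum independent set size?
Maximum independent set = 5

By König's theorem:
- Min vertex cover = Max matching = 4
- Max independent set = Total vertices - Min vertex cover
- Max independent set = 9 - 4 = 5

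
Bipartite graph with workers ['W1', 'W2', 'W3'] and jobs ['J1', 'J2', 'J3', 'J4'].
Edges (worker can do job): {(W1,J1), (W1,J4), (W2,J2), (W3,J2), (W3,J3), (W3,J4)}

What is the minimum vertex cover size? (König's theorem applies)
Minimum vertex cover size = 3

By König's theorem: in bipartite graphs,
min vertex cover = max matching = 3

Maximum matching has size 3, so minimum vertex cover also has size 3.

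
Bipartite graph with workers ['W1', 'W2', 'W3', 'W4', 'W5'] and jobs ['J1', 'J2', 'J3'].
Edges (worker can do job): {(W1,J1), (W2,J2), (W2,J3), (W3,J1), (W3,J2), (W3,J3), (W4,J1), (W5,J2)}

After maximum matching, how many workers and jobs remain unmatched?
Unmatched: 2 workers, 0 jobs

Maximum matching size: 3
Workers: 5 total, 3 matched, 2 unmatched
Jobs: 3 total, 3 matched, 0 unmatched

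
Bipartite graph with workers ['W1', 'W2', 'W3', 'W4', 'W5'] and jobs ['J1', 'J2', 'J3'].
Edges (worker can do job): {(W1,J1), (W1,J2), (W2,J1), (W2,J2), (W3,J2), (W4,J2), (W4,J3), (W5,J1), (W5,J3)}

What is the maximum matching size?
Maximum matching size = 3

Maximum matching: {(W3,J2), (W4,J3), (W5,J1)}
Size: 3

This assigns 3 workers to 3 distinct jobs.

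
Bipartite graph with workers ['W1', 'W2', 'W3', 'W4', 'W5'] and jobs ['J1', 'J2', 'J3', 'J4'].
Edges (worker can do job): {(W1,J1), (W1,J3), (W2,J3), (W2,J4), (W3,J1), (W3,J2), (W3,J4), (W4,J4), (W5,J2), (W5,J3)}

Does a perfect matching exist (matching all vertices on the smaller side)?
Yes, perfect matching exists (size 4)

Perfect matching: {(W1,J1), (W3,J2), (W4,J4), (W5,J3)}
All 4 vertices on the smaller side are matched.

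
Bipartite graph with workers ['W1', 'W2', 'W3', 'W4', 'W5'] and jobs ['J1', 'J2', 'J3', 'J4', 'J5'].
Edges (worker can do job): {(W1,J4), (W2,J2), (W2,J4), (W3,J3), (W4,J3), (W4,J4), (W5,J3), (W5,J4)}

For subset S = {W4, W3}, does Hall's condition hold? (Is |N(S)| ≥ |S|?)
Yes: |N(S)| = 2, |S| = 2

Subset S = {W4, W3}
Neighbors N(S) = {J3, J4}

|N(S)| = 2, |S| = 2
Hall's condition: |N(S)| ≥ |S| is satisfied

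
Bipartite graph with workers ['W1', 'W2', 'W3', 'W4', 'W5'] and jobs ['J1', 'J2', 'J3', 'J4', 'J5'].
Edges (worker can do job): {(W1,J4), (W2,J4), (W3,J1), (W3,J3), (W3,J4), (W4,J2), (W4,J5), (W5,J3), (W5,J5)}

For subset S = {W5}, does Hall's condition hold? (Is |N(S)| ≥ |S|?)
Yes: |N(S)| = 2, |S| = 1

Subset S = {W5}
Neighbors N(S) = {J3, J5}

|N(S)| = 2, |S| = 1
Hall's condition: |N(S)| ≥ |S| is satisfied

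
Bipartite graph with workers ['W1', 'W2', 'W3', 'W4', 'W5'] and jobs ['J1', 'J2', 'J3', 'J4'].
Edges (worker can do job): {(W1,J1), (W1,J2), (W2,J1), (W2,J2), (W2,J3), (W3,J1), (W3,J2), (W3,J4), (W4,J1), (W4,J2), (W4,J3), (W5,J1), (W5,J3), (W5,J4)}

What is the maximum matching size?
Maximum matching size = 4

Maximum matching: {(W1,J1), (W3,J4), (W4,J2), (W5,J3)}
Size: 4

This assigns 4 workers to 4 distinct jobs.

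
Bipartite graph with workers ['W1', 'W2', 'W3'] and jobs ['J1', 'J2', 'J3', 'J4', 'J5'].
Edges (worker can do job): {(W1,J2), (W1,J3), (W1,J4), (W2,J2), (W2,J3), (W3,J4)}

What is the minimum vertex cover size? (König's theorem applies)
Minimum vertex cover size = 3

By König's theorem: in bipartite graphs,
min vertex cover = max matching = 3

Maximum matching has size 3, so minimum vertex cover also has size 3.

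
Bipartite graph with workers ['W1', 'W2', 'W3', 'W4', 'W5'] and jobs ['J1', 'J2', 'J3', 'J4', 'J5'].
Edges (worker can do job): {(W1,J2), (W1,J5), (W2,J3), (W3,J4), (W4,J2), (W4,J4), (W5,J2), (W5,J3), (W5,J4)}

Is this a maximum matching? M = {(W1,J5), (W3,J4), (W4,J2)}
No, size 3 is not maximum

Proposed matching has size 3.
Maximum matching size for this graph: 4.

This is NOT maximum - can be improved to size 4.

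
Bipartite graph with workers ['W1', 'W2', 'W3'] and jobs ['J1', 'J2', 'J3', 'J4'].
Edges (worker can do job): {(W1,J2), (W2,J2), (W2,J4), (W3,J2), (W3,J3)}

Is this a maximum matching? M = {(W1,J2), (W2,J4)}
No, size 2 is not maximum

Proposed matching has size 2.
Maximum matching size for this graph: 3.

This is NOT maximum - can be improved to size 3.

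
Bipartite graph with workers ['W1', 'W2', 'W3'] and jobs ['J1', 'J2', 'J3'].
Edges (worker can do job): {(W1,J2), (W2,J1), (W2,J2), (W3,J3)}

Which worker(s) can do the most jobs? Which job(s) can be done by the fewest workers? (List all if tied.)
Most versatile: W2 (2 jobs); Least covered: J1, J3 (1 workers)

Worker degrees (jobs they can do): W1:1, W2:2, W3:1
Job degrees (workers who can do it): J1:1, J2:2, J3:1

Maximum worker degree is 2, achieved by: W2
Minimum job degree is 1, achieved by: J1, J3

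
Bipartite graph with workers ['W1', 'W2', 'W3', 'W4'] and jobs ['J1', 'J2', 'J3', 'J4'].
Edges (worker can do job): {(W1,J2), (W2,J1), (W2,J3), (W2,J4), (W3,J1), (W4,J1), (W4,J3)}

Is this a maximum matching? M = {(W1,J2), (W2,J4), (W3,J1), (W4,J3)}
Yes, size 4 is maximum

Proposed matching has size 4.
Maximum matching size for this graph: 4.

This is a maximum matching.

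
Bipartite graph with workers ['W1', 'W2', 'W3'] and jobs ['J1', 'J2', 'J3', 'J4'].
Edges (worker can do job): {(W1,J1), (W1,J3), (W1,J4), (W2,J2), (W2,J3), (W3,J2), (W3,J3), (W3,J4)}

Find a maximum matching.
Matching: {(W1,J4), (W2,J3), (W3,J2)}

Maximum matching (size 3):
  W1 → J4
  W2 → J3
  W3 → J2

Each worker is assigned to at most one job, and each job to at most one worker.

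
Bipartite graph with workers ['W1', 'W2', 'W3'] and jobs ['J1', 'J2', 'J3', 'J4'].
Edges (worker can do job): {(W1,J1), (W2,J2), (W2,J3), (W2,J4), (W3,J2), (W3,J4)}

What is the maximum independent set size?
Maximum independent set = 4

By König's theorem:
- Min vertex cover = Max matching = 3
- Max independent set = Total vertices - Min vertex cover
- Max independent set = 7 - 3 = 4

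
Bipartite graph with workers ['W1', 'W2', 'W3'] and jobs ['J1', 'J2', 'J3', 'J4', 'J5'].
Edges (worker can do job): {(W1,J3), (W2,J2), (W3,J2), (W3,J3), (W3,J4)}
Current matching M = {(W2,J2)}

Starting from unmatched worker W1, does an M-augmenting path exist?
Yes: W1 → J3

An M-augmenting path alternates non-matching / matching edges, starting and ending at unmatched vertices.
Path: W1 → J3
(J3 is unmatched in M, so the path is augmenting.)
Flipping edges along this path would increase |M| from 1 to 2.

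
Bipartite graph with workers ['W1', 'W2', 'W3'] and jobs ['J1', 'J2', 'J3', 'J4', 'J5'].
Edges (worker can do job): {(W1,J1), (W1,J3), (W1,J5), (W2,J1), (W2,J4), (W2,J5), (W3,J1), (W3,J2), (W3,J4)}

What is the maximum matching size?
Maximum matching size = 3

Maximum matching: {(W1,J5), (W2,J4), (W3,J1)}
Size: 3

This assigns 3 workers to 3 distinct jobs.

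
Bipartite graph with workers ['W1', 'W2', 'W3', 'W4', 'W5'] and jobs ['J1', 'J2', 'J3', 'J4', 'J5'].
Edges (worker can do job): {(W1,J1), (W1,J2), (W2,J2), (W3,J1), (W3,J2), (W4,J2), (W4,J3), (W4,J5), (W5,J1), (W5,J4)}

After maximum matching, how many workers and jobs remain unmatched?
Unmatched: 1 workers, 1 jobs

Maximum matching size: 4
Workers: 5 total, 4 matched, 1 unmatched
Jobs: 5 total, 4 matched, 1 unmatched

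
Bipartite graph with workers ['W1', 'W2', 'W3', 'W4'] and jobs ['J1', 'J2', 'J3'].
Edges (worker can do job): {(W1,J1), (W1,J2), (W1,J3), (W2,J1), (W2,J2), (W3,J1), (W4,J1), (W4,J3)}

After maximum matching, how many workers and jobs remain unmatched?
Unmatched: 1 workers, 0 jobs

Maximum matching size: 3
Workers: 4 total, 3 matched, 1 unmatched
Jobs: 3 total, 3 matched, 0 unmatched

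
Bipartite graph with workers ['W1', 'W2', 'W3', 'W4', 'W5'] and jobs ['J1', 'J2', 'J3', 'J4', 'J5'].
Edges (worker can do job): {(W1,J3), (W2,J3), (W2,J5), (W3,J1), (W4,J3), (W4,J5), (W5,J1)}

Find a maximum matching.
Matching: {(W2,J5), (W3,J1), (W4,J3)}

Maximum matching (size 3):
  W2 → J5
  W3 → J1
  W4 → J3

Each worker is assigned to at most one job, and each job to at most one worker.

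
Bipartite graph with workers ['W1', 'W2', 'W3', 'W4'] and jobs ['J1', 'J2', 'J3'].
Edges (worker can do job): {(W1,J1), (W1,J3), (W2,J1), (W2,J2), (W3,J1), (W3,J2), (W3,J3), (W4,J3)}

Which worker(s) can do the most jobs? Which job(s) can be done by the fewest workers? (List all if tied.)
Most versatile: W3 (3 jobs); Least covered: J2 (2 workers)

Worker degrees (jobs they can do): W1:2, W2:2, W3:3, W4:1
Job degrees (workers who can do it): J1:3, J2:2, J3:3

Maximum worker degree is 3, achieved by: W3
Minimum job degree is 2, achieved by: J2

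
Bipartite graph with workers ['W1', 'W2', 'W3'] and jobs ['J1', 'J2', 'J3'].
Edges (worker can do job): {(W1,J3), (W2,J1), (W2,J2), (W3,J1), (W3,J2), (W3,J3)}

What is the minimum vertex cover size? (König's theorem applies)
Minimum vertex cover size = 3

By König's theorem: in bipartite graphs,
min vertex cover = max matching = 3

Maximum matching has size 3, so minimum vertex cover also has size 3.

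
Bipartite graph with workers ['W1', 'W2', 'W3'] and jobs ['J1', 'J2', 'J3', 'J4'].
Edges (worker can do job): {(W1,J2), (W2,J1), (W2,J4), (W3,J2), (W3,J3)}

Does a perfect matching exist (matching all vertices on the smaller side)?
Yes, perfect matching exists (size 3)

Perfect matching: {(W1,J2), (W2,J4), (W3,J3)}
All 3 vertices on the smaller side are matched.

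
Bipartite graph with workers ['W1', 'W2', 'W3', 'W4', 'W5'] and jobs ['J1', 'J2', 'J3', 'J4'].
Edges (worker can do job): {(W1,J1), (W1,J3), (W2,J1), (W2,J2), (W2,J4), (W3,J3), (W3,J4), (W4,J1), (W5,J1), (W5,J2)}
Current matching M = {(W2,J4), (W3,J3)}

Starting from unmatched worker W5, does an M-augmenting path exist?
Yes: W5 → J2

An M-augmenting path alternates non-matching / matching edges, starting and ending at unmatched vertices.
Path: W5 → J2
(J2 is unmatched in M, so the path is augmenting.)
Flipping edges along this path would increase |M| from 2 to 3.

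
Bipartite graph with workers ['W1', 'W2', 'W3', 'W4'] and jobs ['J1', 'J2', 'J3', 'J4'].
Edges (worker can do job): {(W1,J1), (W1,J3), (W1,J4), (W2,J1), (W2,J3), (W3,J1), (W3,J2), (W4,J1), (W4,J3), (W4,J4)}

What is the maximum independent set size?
Maximum independent set = 4

By König's theorem:
- Min vertex cover = Max matching = 4
- Max independent set = Total vertices - Min vertex cover
- Max independent set = 8 - 4 = 4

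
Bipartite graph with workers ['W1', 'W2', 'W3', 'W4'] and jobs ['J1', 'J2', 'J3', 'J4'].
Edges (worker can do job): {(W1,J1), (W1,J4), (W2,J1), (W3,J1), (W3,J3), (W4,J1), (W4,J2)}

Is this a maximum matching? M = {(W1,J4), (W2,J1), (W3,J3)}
No, size 3 is not maximum

Proposed matching has size 3.
Maximum matching size for this graph: 4.

This is NOT maximum - can be improved to size 4.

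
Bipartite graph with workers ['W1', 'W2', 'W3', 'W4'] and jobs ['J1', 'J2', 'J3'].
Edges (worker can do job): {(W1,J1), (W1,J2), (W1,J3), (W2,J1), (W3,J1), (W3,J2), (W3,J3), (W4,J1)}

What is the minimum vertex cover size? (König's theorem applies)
Minimum vertex cover size = 3

By König's theorem: in bipartite graphs,
min vertex cover = max matching = 3

Maximum matching has size 3, so minimum vertex cover also has size 3.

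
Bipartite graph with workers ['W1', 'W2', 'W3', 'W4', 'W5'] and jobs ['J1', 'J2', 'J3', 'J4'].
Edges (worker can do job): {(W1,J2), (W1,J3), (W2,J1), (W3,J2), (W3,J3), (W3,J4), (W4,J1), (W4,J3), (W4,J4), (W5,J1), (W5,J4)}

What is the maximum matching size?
Maximum matching size = 4

Maximum matching: {(W1,J2), (W3,J4), (W4,J3), (W5,J1)}
Size: 4

This assigns 4 workers to 4 distinct jobs.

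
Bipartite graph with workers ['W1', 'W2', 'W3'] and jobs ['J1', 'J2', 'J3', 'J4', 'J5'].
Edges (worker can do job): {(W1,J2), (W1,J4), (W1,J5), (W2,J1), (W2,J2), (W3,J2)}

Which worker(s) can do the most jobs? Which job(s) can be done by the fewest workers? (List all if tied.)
Most versatile: W1 (3 jobs); Least covered: J3 (0 workers)

Worker degrees (jobs they can do): W1:3, W2:2, W3:1
Job degrees (workers who can do it): J1:1, J2:3, J3:0, J4:1, J5:1

Maximum worker degree is 3, achieved by: W1
Minimum job degree is 0, achieved by: J3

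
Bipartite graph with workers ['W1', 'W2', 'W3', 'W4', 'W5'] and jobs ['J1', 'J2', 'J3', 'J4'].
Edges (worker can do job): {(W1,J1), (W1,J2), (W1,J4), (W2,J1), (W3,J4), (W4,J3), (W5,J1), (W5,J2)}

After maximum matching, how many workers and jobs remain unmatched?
Unmatched: 1 workers, 0 jobs

Maximum matching size: 4
Workers: 5 total, 4 matched, 1 unmatched
Jobs: 4 total, 4 matched, 0 unmatched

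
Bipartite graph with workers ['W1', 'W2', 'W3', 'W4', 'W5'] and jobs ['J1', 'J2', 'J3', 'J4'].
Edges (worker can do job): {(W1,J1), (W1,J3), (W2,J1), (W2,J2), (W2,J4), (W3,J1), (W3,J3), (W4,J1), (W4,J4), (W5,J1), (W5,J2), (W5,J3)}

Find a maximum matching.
Matching: {(W1,J1), (W3,J3), (W4,J4), (W5,J2)}

Maximum matching (size 4):
  W1 → J1
  W3 → J3
  W4 → J4
  W5 → J2

Each worker is assigned to at most one job, and each job to at most one worker.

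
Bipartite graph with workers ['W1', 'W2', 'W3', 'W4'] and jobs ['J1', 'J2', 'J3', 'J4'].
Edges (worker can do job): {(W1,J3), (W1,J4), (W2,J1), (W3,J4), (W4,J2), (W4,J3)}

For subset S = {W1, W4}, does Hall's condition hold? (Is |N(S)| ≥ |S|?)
Yes: |N(S)| = 3, |S| = 2

Subset S = {W1, W4}
Neighbors N(S) = {J2, J3, J4}

|N(S)| = 3, |S| = 2
Hall's condition: |N(S)| ≥ |S| is satisfied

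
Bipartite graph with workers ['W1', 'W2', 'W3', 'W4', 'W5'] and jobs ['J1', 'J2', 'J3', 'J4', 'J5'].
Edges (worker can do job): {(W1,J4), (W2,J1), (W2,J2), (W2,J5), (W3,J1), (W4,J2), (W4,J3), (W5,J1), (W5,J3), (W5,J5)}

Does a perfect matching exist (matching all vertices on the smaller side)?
Yes, perfect matching exists (size 5)

Perfect matching: {(W1,J4), (W2,J5), (W3,J1), (W4,J2), (W5,J3)}
All 5 vertices on the smaller side are matched.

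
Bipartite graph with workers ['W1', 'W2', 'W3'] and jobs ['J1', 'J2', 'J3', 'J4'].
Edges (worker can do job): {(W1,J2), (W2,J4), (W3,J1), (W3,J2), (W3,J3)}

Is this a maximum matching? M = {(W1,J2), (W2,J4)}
No, size 2 is not maximum

Proposed matching has size 2.
Maximum matching size for this graph: 3.

This is NOT maximum - can be improved to size 3.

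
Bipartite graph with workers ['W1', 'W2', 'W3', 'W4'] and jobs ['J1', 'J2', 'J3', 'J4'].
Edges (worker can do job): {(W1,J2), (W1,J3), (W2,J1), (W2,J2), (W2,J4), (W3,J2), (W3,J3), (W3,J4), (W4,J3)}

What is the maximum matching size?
Maximum matching size = 4

Maximum matching: {(W1,J2), (W2,J1), (W3,J4), (W4,J3)}
Size: 4

This assigns 4 workers to 4 distinct jobs.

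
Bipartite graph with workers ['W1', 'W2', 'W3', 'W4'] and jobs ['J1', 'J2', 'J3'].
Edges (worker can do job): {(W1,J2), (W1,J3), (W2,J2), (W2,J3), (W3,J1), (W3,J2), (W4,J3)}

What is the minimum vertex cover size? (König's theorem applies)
Minimum vertex cover size = 3

By König's theorem: in bipartite graphs,
min vertex cover = max matching = 3

Maximum matching has size 3, so minimum vertex cover also has size 3.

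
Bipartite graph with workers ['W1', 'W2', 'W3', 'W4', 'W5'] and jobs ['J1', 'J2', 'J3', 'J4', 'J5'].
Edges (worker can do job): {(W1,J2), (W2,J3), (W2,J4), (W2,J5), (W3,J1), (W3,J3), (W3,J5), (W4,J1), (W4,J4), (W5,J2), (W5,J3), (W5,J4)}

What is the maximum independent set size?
Maximum independent set = 5

By König's theorem:
- Min vertex cover = Max matching = 5
- Max independent set = Total vertices - Min vertex cover
- Max independent set = 10 - 5 = 5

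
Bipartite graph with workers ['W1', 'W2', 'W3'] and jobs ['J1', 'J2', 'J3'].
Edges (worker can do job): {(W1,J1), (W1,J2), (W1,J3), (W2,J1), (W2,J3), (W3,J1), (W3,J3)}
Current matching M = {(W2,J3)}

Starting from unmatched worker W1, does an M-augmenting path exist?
Yes: W1 → J2

An M-augmenting path alternates non-matching / matching edges, starting and ending at unmatched vertices.
Path: W1 → J2
(J2 is unmatched in M, so the path is augmenting.)
Flipping edges along this path would increase |M| from 1 to 2.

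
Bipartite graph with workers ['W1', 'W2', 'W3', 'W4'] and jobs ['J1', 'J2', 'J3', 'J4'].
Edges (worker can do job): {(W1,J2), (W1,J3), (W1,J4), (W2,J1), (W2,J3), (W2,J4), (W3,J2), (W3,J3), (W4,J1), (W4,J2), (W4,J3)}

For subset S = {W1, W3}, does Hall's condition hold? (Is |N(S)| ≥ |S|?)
Yes: |N(S)| = 3, |S| = 2

Subset S = {W1, W3}
Neighbors N(S) = {J2, J3, J4}

|N(S)| = 3, |S| = 2
Hall's condition: |N(S)| ≥ |S| is satisfied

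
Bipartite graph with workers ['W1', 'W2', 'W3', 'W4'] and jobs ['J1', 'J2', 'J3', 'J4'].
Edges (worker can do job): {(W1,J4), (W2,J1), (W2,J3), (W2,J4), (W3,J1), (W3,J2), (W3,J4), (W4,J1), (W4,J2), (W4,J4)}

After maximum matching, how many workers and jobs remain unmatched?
Unmatched: 0 workers, 0 jobs

Maximum matching size: 4
Workers: 4 total, 4 matched, 0 unmatched
Jobs: 4 total, 4 matched, 0 unmatched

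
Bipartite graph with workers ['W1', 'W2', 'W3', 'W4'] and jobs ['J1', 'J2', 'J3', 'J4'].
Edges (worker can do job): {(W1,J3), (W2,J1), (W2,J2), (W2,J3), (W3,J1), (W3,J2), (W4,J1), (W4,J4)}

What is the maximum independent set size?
Maximum independent set = 4

By König's theorem:
- Min vertex cover = Max matching = 4
- Max independent set = Total vertices - Min vertex cover
- Max independent set = 8 - 4 = 4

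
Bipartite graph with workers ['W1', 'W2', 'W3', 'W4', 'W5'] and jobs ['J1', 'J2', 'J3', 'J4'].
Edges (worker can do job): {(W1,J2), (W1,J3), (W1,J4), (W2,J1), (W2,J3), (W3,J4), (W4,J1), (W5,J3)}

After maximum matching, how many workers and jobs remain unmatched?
Unmatched: 1 workers, 0 jobs

Maximum matching size: 4
Workers: 5 total, 4 matched, 1 unmatched
Jobs: 4 total, 4 matched, 0 unmatched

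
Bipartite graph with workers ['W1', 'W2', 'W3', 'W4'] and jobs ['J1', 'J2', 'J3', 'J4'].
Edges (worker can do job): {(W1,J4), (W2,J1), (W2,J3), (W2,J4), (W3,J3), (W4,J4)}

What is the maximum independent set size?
Maximum independent set = 5

By König's theorem:
- Min vertex cover = Max matching = 3
- Max independent set = Total vertices - Min vertex cover
- Max independent set = 8 - 3 = 5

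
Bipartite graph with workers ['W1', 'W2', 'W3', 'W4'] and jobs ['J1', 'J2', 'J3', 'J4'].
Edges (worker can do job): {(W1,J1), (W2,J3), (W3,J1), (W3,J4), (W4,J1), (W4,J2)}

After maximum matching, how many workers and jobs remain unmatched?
Unmatched: 0 workers, 0 jobs

Maximum matching size: 4
Workers: 4 total, 4 matched, 0 unmatched
Jobs: 4 total, 4 matched, 0 unmatched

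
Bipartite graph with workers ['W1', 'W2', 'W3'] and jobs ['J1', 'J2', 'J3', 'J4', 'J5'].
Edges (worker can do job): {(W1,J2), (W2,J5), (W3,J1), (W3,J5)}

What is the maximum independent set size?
Maximum independent set = 5

By König's theorem:
- Min vertex cover = Max matching = 3
- Max independent set = Total vertices - Min vertex cover
- Max independent set = 8 - 3 = 5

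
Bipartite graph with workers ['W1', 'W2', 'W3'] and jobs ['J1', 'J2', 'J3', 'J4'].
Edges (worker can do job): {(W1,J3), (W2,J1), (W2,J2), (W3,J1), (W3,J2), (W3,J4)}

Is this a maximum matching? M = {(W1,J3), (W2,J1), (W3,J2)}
Yes, size 3 is maximum

Proposed matching has size 3.
Maximum matching size for this graph: 3.

This is a maximum matching.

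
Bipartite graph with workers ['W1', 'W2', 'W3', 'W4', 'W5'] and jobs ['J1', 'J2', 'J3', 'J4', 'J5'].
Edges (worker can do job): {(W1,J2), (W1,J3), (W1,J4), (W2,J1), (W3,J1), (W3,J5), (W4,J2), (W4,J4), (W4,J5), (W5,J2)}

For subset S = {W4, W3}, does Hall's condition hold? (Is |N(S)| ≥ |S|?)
Yes: |N(S)| = 4, |S| = 2

Subset S = {W4, W3}
Neighbors N(S) = {J1, J2, J4, J5}

|N(S)| = 4, |S| = 2
Hall's condition: |N(S)| ≥ |S| is satisfied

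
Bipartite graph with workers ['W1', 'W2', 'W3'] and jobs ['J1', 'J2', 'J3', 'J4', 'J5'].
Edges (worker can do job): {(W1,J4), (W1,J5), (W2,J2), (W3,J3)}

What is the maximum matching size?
Maximum matching size = 3

Maximum matching: {(W1,J4), (W2,J2), (W3,J3)}
Size: 3

This assigns 3 workers to 3 distinct jobs.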